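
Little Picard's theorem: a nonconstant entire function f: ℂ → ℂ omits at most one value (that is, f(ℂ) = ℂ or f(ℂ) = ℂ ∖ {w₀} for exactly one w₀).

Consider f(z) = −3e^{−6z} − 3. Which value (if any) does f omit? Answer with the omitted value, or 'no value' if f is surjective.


Little Picard bounds the complement of f(ℂ) to at most one point.
e^{−6z} is never zero on ℂ, so -3·e^{−6z} takes every value in ℂ ∖ {0}. Adding -3 shifts the range to ℂ ∖ {-3}. Thus f omits exactly the value -3.

Omitted value: -3.


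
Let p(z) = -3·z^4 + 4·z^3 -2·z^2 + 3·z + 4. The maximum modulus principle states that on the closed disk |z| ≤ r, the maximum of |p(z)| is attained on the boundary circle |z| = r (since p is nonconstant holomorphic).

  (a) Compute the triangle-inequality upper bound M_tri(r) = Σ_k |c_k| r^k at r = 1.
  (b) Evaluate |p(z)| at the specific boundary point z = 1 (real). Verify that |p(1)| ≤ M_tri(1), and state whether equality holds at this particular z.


Coefficients: c_0 = 4, c_1 = 3, c_2 = -2, c_3 = 4, c_4 = -3. Radius r = 1.
Part (a). Triangle bound: M_tri(r) = Σ_k |c_k| r^k
  = |4|·1^0 + |3|·1^1 + |-2|·1^2 + |4|·1^3 + |-3|·1^4
  = 4 + 3 + 2 + 4 + 3 = 16.
This bounds M(r) := max_{|z|=r} |p(z)| from above; equality holds iff all terms c_k z^k can be made to align in phase at a single z on |z|=r.
Part (b). At z = 1 (real, on the circle |z| = r):
  p(1) = (4)·1^0 + (3)·1^1 + (-2)·1^2 + (4)·1^3 + (-3)·1^4 = 6.
  |p(1)| = 6.
Check: |p(1)| = 6 ≤ 16 = M_tri(1). ✓ Equality does not hold at z = 1 (the coefficients have mixed signs, so the terms do not all align in phase there).

M_tri(1) = 16; |p(1)| = 6; equality at z=1: no.


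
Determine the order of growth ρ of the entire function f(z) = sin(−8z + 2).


sin(w) is a linear combination of e^{iw} and e^{−iw} (or e^w, e^{−w} in the hyperbolic case), so |sin(w)| ≤ e^{|w|}. With w = −8z + 2, |w| ≤ 8|z| + 2 = 8r + 2 on |z| = r, giving M(r) ≤ e^{8r + 2}, so ρ ≤ 1. On a suitable ray (z = it for sin/cos; z = t for sinh/cosh, t real → ∞), |sin(−8z + 2)| grows like e^{8|t|}/2, so ρ ≥ 1. Hence ρ = 1.
Therefore ρ = 1.

Order ρ = 1.


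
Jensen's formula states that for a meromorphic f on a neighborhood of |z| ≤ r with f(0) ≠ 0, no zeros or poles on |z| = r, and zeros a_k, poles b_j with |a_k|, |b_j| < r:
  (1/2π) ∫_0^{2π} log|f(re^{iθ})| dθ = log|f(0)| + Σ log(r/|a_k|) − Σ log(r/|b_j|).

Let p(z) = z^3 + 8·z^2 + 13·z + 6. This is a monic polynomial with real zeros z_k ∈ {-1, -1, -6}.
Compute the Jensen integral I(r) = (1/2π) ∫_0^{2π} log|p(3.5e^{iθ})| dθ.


Zeros: -6, -1, -1; r = 3.5.
Inside |z| < r: -1, -1. Outside (|z| ≥ r): -6.
p(0) = 6, so log|p(0)| = log(6) = 1.7918.
Apply Jensen: I(r) = log|p(0)| + Σ_k log(r/|z_k|), summed over zeros inside |z| < r.
  log(r/|z_k|) for z_k = -1: log(3.5/1) = 1.2528
  log(r/|z_k|) for z_k = -1: log(3.5/1) = 1.2528
  Outside zeros (-6) contribute nothing to the Jensen sum.
Sum over inside zeros: 2.5055.
I(r) = log|p(0)| + (inside sum) = 1.7918 + 2.5055 = 4.2973.
Note: since some zeros are outside |z| ≤ r, the simplified n·log(r) form does NOT apply — only the inside zeros contribute.

I(r) ≈ 4.2973.


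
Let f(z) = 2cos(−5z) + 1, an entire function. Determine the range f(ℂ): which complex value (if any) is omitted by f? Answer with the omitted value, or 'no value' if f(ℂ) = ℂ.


Little Picard bounds the complement of f(ℂ) to at most one point.
cos is entire and surjective onto ℂ: for every w ∈ ℂ, cos(ζ) = w has a solution ζ ∈ ℂ (e.g., via the complex inverse arccos). With ζ = −5z this gives z = ζ/(-5). Then 2·cos(−5z) takes every value in 2·ℂ = ℂ, and adding 1 is a bijection of ℂ. So f is surjective and omits no value. (Note: only on the real line is cos bounded by [−1, 1].)

Omitted value: no value.


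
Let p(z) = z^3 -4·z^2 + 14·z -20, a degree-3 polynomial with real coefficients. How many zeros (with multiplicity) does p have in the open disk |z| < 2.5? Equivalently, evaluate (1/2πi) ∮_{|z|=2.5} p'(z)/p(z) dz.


The zeros of p are: (1 + 3i), (1 - 3i), 2.
Their magnitudes are: 3.162, 3.162, 2.
Zeros with |z| < R = 2.5: 2.
Count = 1.
By the argument principle, (1/2πi) ∮_{|z|=R} p'(z)/p(z) dz equals exactly this count.

Number of zeros inside |z| < 2.5: 1.


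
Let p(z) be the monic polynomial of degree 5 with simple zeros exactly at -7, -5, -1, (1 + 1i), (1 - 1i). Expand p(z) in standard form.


The polynomial is p(z) = ∏_{α ∈ S} (z − α), where S = {-7, -5, -1, (1 + 1i), (1 - 1i)}.
Expanding the product yields: p(z) = z^5 + 11·z^4 + 23·z^3 -33·z^2 + 24·z + 70.
Note conjugate pairs combine to real quadratics: (z − (1+1i))(z − (1−1i)) = z² − 2z + 2.
The resulting polynomial has degree 5 and real coefficients as required.

p(z) = z^5 + 11·z^4 + 23·z^3 -33·z^2 + 24·z + 70.


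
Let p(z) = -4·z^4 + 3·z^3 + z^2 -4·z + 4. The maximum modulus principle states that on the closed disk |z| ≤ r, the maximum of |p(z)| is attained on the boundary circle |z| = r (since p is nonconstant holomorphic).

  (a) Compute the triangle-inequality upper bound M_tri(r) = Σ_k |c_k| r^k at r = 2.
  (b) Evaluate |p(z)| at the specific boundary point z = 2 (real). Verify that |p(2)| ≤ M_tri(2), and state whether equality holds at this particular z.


Coefficients: c_0 = 4, c_1 = -4, c_2 = 1, c_3 = 3, c_4 = -4. Radius r = 2.
Part (a). Triangle bound: M_tri(r) = Σ_k |c_k| r^k
  = |4|·2^0 + |-4|·2^1 + |1|·2^2 + |3|·2^3 + |-4|·2^4
  = 4 + 8 + 4 + 24 + 64 = 104.
This bounds M(r) := max_{|z|=r} |p(z)| from above; equality holds iff all terms c_k z^k can be made to align in phase at a single z on |z|=r.
Part (b). At z = 2 (real, on the circle |z| = r):
  p(2) = (4)·2^0 + (-4)·2^1 + (1)·2^2 + (3)·2^3 + (-4)·2^4 = -40.
  |p(2)| = 40.
Check: |p(2)| = 40 ≤ 104 = M_tri(2). ✓ Equality does not hold at z = 2 (the coefficients have mixed signs, so the terms do not all align in phase there).

M_tri(2) = 104; |p(2)| = 40; equality at z=2: no.


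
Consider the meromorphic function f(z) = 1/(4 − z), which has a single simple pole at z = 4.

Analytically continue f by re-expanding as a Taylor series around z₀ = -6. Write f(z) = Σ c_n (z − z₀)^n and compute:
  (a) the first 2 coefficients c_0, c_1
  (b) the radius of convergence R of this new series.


Let w = z − z₀, so z = z₀ + w.
Then 4 − z = 4 − (z₀ + w) = (4 − z₀) − w = 10 − w.
f(z) = 1/(10 − w) = (1/(10)) · 1/(1 − w/(10)) = Σ_{n≥0} w^n / (10)^(n+1).
So c_n = 1/(10)^(n+1):
  c_0 = 1/(10)^1 = 1/10.
  c_1 = 1/(10)^2 = 1/100.
The series is valid for |w/d| < 1, i.e. |z − z₀| < |d|.
Radius of convergence: R = |4 − z₀| = |10| = 10 (distance from z₀ to the singularity z = 4).

c_0 = 1/10, c_1 = 1/100; R = 10.


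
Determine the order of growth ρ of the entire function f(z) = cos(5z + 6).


cos(w) is a linear combination of e^{iw} and e^{−iw} (or e^w, e^{−w} in the hyperbolic case), so |cos(w)| ≤ e^{|w|}. With w = 5z + 6, |w| ≤ 5|z| + 6 = 5r + 6 on |z| = r, giving M(r) ≤ e^{5r + 6}, so ρ ≤ 1. On a suitable ray (z = it for sin/cos; z = t for sinh/cosh, t real → ∞), |cos(5z + 6)| grows like e^{5|t|}/2, so ρ ≥ 1. Hence ρ = 1.
Therefore ρ = 1.

Order ρ = 1.


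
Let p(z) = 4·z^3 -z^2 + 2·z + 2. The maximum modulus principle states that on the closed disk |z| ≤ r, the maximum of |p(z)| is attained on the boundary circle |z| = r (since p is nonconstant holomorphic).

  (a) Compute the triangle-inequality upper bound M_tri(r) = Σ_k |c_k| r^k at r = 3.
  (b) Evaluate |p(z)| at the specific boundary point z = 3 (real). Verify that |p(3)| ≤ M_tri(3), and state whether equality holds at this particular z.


Coefficients: c_0 = 2, c_1 = 2, c_2 = -1, c_3 = 4. Radius r = 3.
Part (a). Triangle bound: M_tri(r) = Σ_k |c_k| r^k
  = |2|·3^0 + |2|·3^1 + |-1|·3^2 + |4|·3^3
  = 2 + 6 + 9 + 108 = 125.
This bounds M(r) := max_{|z|=r} |p(z)| from above; equality holds iff all terms c_k z^k can be made to align in phase at a single z on |z|=r.
Part (b). At z = 3 (real, on the circle |z| = r):
  p(3) = (2)·3^0 + (2)·3^1 + (-1)·3^2 + (4)·3^3 = 107.
  |p(3)| = 107.
Check: |p(3)| = 107 ≤ 125 = M_tri(3). ✓ Equality does not hold at z = 3 (the coefficients have mixed signs, so the terms do not all align in phase there).

M_tri(3) = 125; |p(3)| = 107; equality at z=3: no.


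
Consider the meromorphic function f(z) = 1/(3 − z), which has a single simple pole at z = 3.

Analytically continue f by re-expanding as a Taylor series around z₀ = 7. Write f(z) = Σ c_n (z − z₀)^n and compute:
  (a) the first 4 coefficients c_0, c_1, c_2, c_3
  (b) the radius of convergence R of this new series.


Let w = z − z₀, so z = z₀ + w.
Then 3 − z = 3 − (z₀ + w) = (3 − z₀) − w = -4 − w.
f(z) = 1/(-4 − w) = (1/(-4)) · 1/(1 − w/(-4)) = Σ_{n≥0} w^n / (-4)^(n+1).
So c_n = 1/(-4)^(n+1):
  c_0 = 1/(-4)^1 = -1/4.
  c_1 = 1/(-4)^2 = 1/16.
  c_2 = 1/(-4)^3 = -1/64.
  c_3 = 1/(-4)^4 = 1/256.
The series is valid for |w/d| < 1, i.e. |z − z₀| < |d|.
Radius of convergence: R = |3 − z₀| = |-4| = 4 (distance from z₀ to the singularity z = 3).

c_0 = -1/4, c_1 = 1/16, c_2 = -1/64, c_3 = 1/256; R = 4.


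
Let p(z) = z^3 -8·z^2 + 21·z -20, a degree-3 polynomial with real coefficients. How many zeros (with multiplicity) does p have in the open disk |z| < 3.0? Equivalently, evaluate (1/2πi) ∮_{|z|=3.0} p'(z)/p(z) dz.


The zeros of p are: 4, (2 + 1i), (2 - 1i).
Their magnitudes are: 4, 2.236, 2.236.
Zeros with |z| < R = 3.0: (2 + 1i), (2 - 1i).
Count = 2.
By the argument principle, (1/2πi) ∮_{|z|=R} p'(z)/p(z) dz equals exactly this count.

Number of zeros inside |z| < 3.0: 2.


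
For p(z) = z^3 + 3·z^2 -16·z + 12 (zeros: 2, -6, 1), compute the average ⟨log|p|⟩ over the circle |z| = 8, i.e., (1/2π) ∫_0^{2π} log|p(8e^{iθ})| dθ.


Zeros: -6, 1, 2; r = 8.
Inside |z| < r: -6, 1, 2. Outside (|z| ≥ r): ∅.
p(0) = 12, so log|p(0)| = log(12) = 2.4849.
Apply Jensen: I(r) = log|p(0)| + Σ_k log(r/|z_k|), summed over zeros inside |z| < r.
  log(r/|z_k|) for z_k = 2: log(8/2) = 1.3863
  log(r/|z_k|) for z_k = -6: log(8/6) = 0.2877
  log(r/|z_k|) for z_k = 1: log(8/1) = 2.0794
Sum over inside zeros: 3.7534.
I(r) = log|p(0)| + (inside sum) = 2.4849 + 3.7534 = 6.2383.
Closed form (all zeros inside, monic): I(r) = n·log(r) = 3·log(8) = 6.2383. ✓

I(r) ≈ 6.2383.


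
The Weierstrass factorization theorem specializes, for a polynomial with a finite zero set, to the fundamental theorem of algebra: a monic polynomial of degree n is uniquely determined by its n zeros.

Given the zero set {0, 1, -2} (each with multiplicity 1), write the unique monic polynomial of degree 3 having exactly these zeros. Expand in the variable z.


The polynomial is p(z) = ∏_{α ∈ S} (z − α), where S = {0, 1, -2}.
Expanding the product yields: p(z) = z^3 + z^2 -2·z.
The resulting polynomial has degree 3 and real coefficients as required.

p(z) = z^3 + z^2 -2·z.


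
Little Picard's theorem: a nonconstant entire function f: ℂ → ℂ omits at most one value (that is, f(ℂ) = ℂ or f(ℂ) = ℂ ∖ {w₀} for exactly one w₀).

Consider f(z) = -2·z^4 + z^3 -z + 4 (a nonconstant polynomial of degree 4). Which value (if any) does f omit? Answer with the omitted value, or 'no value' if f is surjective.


Little Picard bounds the complement of f(ℂ) to at most one point.
For every w ∈ ℂ, the equation p(z) − w = 0 is a nonconstant polynomial in z and hence has at least one root by the fundamental theorem of algebra. So p is surjective onto ℂ, omitting no value.

Omitted value: no value.


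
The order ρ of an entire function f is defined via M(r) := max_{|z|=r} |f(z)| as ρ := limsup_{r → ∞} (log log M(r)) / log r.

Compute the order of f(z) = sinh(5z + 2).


sinh(w) is a linear combination of e^{iw} and e^{−iw} (or e^w, e^{−w} in the hyperbolic case), so |sinh(w)| ≤ e^{|w|}. With w = 5z + 2, |w| ≤ 5|z| + 2 = 5r + 2 on |z| = r, giving M(r) ≤ e^{5r + 2}, so ρ ≤ 1. On a suitable ray (z = it for sin/cos; z = t for sinh/cosh, t real → ∞), |sinh(5z + 2)| grows like e^{5|t|}/2, so ρ ≥ 1. Hence ρ = 1.
Therefore ρ = 1.

Order ρ = 1.


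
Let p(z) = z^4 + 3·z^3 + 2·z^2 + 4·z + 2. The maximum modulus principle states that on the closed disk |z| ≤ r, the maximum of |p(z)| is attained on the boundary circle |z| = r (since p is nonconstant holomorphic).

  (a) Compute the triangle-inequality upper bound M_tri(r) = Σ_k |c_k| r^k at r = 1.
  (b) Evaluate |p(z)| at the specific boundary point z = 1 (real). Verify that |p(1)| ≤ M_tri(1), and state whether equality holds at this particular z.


Coefficients: c_0 = 2, c_1 = 4, c_2 = 2, c_3 = 3, c_4 = 1. Radius r = 1.
Part (a). Triangle bound: M_tri(r) = Σ_k |c_k| r^k
  = |2|·1^0 + |4|·1^1 + |2|·1^2 + |3|·1^3 + |1|·1^4
  = 2 + 4 + 2 + 3 + 1 = 12.
This bounds M(r) := max_{|z|=r} |p(z)| from above; equality holds iff all terms c_k z^k can be made to align in phase at a single z on |z|=r.
Part (b). At z = 1 (real, on the circle |z| = r):
  p(1) = (2)·1^0 + (4)·1^1 + (2)·1^2 + (3)·1^3 + (1)·1^4 = 12.
  |p(1)| = 12.
Since all nonzero coefficients share the same sign, |p(1)| = 12 = M_tri(1); the triangle bound is attained at z = 1, so in fact M(r) = 12.

M_tri(1) = 12; |p(1)| = 12; equality at z=1: yes.


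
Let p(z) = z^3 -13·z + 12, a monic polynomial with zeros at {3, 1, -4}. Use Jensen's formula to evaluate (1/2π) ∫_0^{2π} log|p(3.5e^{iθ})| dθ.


Zeros: -4, 1, 3; r = 3.5.
Inside |z| < r: 1, 3. Outside (|z| ≥ r): -4.
p(0) = 12, so log|p(0)| = log(12) = 2.4849.
Apply Jensen: I(r) = log|p(0)| + Σ_k log(r/|z_k|), summed over zeros inside |z| < r.
  log(r/|z_k|) for z_k = 3: log(3.5/3) = 0.1542
  log(r/|z_k|) for z_k = 1: log(3.5/1) = 1.2528
  Outside zeros (-4) contribute nothing to the Jensen sum.
Sum over inside zeros: 1.4069.
I(r) = log|p(0)| + (inside sum) = 2.4849 + 1.4069 = 3.8918.
Note: since some zeros are outside |z| ≤ r, the simplified n·log(r) form does NOT apply — only the inside zeros contribute.

I(r) ≈ 3.8918.


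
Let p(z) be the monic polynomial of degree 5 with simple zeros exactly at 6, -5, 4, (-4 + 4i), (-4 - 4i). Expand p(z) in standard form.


The polynomial is p(z) = ∏_{α ∈ S} (z − α), where S = {6, -5, 4, (-4 + 4i), (-4 - 4i)}.
Expanding the product yields: p(z) = z^5 + 3·z^4 -34·z^3 -248·z^2 + 128·z + 3840.
Note conjugate pairs combine to real quadratics: (z − (-4+4i))(z − (-4−4i)) = z² + 8z + 32.
The resulting polynomial has degree 5 and real coefficients as required.

p(z) = z^5 + 3·z^4 -34·z^3 -248·z^2 + 128·z + 3840.


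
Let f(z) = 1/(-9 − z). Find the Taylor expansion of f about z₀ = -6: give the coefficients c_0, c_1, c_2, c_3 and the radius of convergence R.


Let w = z − z₀, so z = z₀ + w.
Then -9 − z = -9 − (z₀ + w) = (-9 − z₀) − w = -3 − w.
f(z) = 1/(-3 − w) = (1/(-3)) · 1/(1 − w/(-3)) = Σ_{n≥0} w^n / (-3)^(n+1).
So c_n = 1/(-3)^(n+1):
  c_0 = 1/(-3)^1 = -1/3.
  c_1 = 1/(-3)^2 = 1/9.
  c_2 = 1/(-3)^3 = -1/27.
  c_3 = 1/(-3)^4 = 1/81.
The series is valid for |w/d| < 1, i.e. |z − z₀| < |d|.
Radius of convergence: R = |-9 − z₀| = |-3| = 3 (distance from z₀ to the singularity z = -9).

c_0 = -1/3, c_1 = 1/9, c_2 = -1/27, c_3 = 1/81; R = 3.


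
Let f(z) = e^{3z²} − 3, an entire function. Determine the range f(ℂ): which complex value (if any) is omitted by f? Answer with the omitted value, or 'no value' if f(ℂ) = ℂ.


Little Picard bounds the complement of f(ℂ) to at most one point.
The exponent g(z) = 3z² is a nonconstant polynomial, hence surjective onto ℂ. So e^{g(z)} takes every value in {e^w : w ∈ ℂ} = ℂ ∖ {0}. Adding -3 shifts the range to ℂ ∖ {-3}. f omits exactly -3.

Omitted value: -3.


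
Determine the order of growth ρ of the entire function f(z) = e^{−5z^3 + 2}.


|e^{−5z^3 + 2}| = e^{Re(-5·z^3) + 2} ≤ e^{5|z|^3 + 2} = e^{5r^3 + 2} on |z| = r, so ρ ≤ 3. Choosing z on |z|=r so that -5·z^3 is real positive (always possible by picking arg z appropriately) gives |f(z)| = e^{5r^3 + 2}, matching the bound. The additive constant 2 does not affect log log M(r) ~ 3·log r. Hence ρ = 3.
Therefore ρ = 3.

Order ρ = 3.


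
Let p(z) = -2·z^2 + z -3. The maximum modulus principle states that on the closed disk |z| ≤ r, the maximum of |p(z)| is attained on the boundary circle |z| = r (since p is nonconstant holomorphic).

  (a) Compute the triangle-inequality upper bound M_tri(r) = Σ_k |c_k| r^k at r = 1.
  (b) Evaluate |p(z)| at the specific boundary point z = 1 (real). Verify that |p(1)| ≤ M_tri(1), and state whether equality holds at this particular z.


Coefficients: c_0 = -3, c_1 = 1, c_2 = -2. Radius r = 1.
Part (a). Triangle bound: M_tri(r) = Σ_k |c_k| r^k
  = |-3|·1^0 + |1|·1^1 + |-2|·1^2
  = 3 + 1 + 2 = 6.
This bounds M(r) := max_{|z|=r} |p(z)| from above; equality holds iff all terms c_k z^k can be made to align in phase at a single z on |z|=r.
Part (b). At z = 1 (real, on the circle |z| = r):
  p(1) = (-3)·1^0 + (1)·1^1 + (-2)·1^2 = -4.
  |p(1)| = 4.
Check: |p(1)| = 4 ≤ 6 = M_tri(1). ✓ Equality does not hold at z = 1 (the coefficients have mixed signs, so the terms do not all align in phase there).

M_tri(1) = 6; |p(1)| = 4; equality at z=1: no.


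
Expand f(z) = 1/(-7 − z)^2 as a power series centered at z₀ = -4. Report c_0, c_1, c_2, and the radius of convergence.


Let w = z − z₀, so z = z₀ + w.
Then -7 − z = -7 − (z₀ + w) = (-7 − z₀) − w = -3 − w.
f(z) = 1/(-3 − w)^2 = (1/(-3)^2) · (1 − w/(-3))^{−2}.
By the binomial series (1−u)^{−2} = Σ_{n≥0} C(n+1, 1) u^n for |u|<1, with u = w/(-3):
  c_n = C(n+1, 1) / (-3)^(n+2).
  c_0 = 1/(-3)^2 = 1/9.
  c_1 = 2/(-3)^3 = -2/27.
  c_2 = 3/(-3)^4 = 1/27.
The series is valid for |w/d| < 1, i.e. |z − z₀| < |d|.
Radius of convergence: R = |-7 − z₀| = |-3| = 3 (distance from z₀ to the singularity z = -7).

c_0 = 1/9, c_1 = -2/27, c_2 = 1/27; R = 3.


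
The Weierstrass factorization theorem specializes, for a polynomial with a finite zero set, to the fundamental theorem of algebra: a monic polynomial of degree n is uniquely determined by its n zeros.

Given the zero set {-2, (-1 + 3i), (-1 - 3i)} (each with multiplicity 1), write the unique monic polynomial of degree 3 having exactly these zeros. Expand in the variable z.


The polynomial is p(z) = ∏_{α ∈ S} (z − α), where S = {-2, (-1 + 3i), (-1 - 3i)}.
Expanding the product yields: p(z) = z^3 + 4·z^2 + 14·z + 20.
Note conjugate pairs combine to real quadratics: (z − (-1+3i))(z − (-1−3i)) = z² + 2z + 10.
The resulting polynomial has degree 3 and real coefficients as required.

p(z) = z^3 + 4·z^2 + 14·z + 20.


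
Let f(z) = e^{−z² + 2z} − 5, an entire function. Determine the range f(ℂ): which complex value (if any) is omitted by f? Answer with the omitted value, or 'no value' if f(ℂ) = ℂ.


Little Picard bounds the complement of f(ℂ) to at most one point.
The exponent g(z) = −z² + 2z is a nonconstant polynomial, hence surjective onto ℂ. So e^{g(z)} takes every value in {e^w : w ∈ ℂ} = ℂ ∖ {0}. Adding -5 shifts the range to ℂ ∖ {-5}. f omits exactly -5.

Omitted value: -5.


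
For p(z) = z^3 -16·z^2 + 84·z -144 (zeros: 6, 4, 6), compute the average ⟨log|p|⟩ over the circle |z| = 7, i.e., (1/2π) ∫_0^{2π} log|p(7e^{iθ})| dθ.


Zeros: 4, 6, 6; r = 7.
Inside |z| < r: 4, 6, 6. Outside (|z| ≥ r): ∅.
p(0) = -144, so log|p(0)| = log(144) = 4.9698.
Apply Jensen: I(r) = log|p(0)| + Σ_k log(r/|z_k|), summed over zeros inside |z| < r.
  log(r/|z_k|) for z_k = 6: log(7/6) = 0.1542
  log(r/|z_k|) for z_k = 4: log(7/4) = 0.5596
  log(r/|z_k|) for z_k = 6: log(7/6) = 0.1542
Sum over inside zeros: 0.8679.
I(r) = log|p(0)| + (inside sum) = 4.9698 + 0.8679 = 5.8377.
Closed form (all zeros inside, monic): I(r) = n·log(r) = 3·log(7) = 5.8377. ✓

I(r) ≈ 5.8377.


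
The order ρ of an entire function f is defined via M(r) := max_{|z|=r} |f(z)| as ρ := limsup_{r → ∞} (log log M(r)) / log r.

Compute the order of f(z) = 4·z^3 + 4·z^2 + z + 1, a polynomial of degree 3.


|f(z)| ≤ Σ|c_k|·r^k = O(r^3) as r → ∞. Polynomial growth is O(e^{r^ε}) for every ε > 0 (since r^3/e^{r^ε} → 0), so ρ ≤ ε for all ε > 0, i.e. ρ = 0. Every nonconstant polynomial has order 0.
Therefore ρ = 0.

Order ρ = 0.


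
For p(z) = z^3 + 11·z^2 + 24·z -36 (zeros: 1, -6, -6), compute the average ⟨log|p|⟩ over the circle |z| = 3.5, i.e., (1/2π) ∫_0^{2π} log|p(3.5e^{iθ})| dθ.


Zeros: -6, -6, 1; r = 3.5.
Inside |z| < r: 1. Outside (|z| ≥ r): -6, -6.
p(0) = -36, so log|p(0)| = log(36) = 3.5835.
Apply Jensen: I(r) = log|p(0)| + Σ_k log(r/|z_k|), summed over zeros inside |z| < r.
  log(r/|z_k|) for z_k = 1: log(3.5/1) = 1.2528
  Outside zeros (-6, -6) contribute nothing to the Jensen sum.
Sum over inside zeros: 1.2528.
I(r) = log|p(0)| + (inside sum) = 3.5835 + 1.2528 = 4.8363.
Note: since some zeros are outside |z| ≤ r, the simplified n·log(r) form does NOT apply — only the inside zeros contribute.

I(r) ≈ 4.8363.


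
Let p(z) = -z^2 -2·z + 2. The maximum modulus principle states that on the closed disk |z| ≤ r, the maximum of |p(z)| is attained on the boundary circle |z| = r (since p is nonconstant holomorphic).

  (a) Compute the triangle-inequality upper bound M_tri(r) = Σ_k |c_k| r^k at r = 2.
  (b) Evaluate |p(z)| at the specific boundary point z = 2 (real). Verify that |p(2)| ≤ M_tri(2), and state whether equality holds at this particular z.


Coefficients: c_0 = 2, c_1 = -2, c_2 = -1. Radius r = 2.
Part (a). Triangle bound: M_tri(r) = Σ_k |c_k| r^k
  = |2|·2^0 + |-2|·2^1 + |-1|·2^2
  = 2 + 4 + 4 = 10.
This bounds M(r) := max_{|z|=r} |p(z)| from above; equality holds iff all terms c_k z^k can be made to align in phase at a single z on |z|=r.
Part (b). At z = 2 (real, on the circle |z| = r):
  p(2) = (2)·2^0 + (-2)·2^1 + (-1)·2^2 = -6.
  |p(2)| = 6.
Check: |p(2)| = 6 ≤ 10 = M_tri(2). ✓ Equality does not hold at z = 2 (the coefficients have mixed signs, so the terms do not all align in phase there).

M_tri(2) = 10; |p(2)| = 6; equality at z=2: no.


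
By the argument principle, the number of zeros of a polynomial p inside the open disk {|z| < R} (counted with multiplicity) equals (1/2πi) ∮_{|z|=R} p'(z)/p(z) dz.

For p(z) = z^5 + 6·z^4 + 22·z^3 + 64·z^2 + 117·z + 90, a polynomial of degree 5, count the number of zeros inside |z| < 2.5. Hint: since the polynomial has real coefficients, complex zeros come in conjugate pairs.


The zeros of p are: (-2 + 1i), (-2 - 1i), (0 + 3i), (0 - 3i), -2.
Their magnitudes are: 2.236, 2.236, 3, 3, 2.
Zeros with |z| < R = 2.5: (-2 + 1i), (-2 - 1i), -2.
Count = 3.
By the argument principle, (1/2πi) ∮_{|z|=R} p'(z)/p(z) dz equals exactly this count.

Number of zeros inside |z| < 2.5: 3.


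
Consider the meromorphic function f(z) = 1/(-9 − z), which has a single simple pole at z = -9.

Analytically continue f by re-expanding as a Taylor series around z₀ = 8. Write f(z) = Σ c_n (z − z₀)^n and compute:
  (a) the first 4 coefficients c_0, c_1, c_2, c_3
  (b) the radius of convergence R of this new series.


Let w = z − z₀, so z = z₀ + w.
Then -9 − z = -9 − (z₀ + w) = (-9 − z₀) − w = -17 − w.
f(z) = 1/(-17 − w) = (1/(-17)) · 1/(1 − w/(-17)) = Σ_{n≥0} w^n / (-17)^(n+1).
So c_n = 1/(-17)^(n+1):
  c_0 = 1/(-17)^1 = -1/17.
  c_1 = 1/(-17)^2 = 1/289.
  c_2 = 1/(-17)^3 = -1/4913.
  c_3 = 1/(-17)^4 = 1/83521.
The series is valid for |w/d| < 1, i.e. |z − z₀| < |d|.
Radius of convergence: R = |-9 − z₀| = |-17| = 17 (distance from z₀ to the singularity z = -9).

c_0 = -1/17, c_1 = 1/289, c_2 = -1/4913, c_3 = 1/83521; R = 17.


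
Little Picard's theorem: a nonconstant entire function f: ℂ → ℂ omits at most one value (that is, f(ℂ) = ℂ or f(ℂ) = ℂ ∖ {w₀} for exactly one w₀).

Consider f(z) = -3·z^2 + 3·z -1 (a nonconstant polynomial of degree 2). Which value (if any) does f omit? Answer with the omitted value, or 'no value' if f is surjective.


Little Picard bounds the complement of f(ℂ) to at most one point.
For every w ∈ ℂ, the equation p(z) − w = 0 is a nonconstant polynomial in z and hence has at least one root by the fundamental theorem of algebra. So p is surjective onto ℂ, omitting no value.

Omitted value: no value.


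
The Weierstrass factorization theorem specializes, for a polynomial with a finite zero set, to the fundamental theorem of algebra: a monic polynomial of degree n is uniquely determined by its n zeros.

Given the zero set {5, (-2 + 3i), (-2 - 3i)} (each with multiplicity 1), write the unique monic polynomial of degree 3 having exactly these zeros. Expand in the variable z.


The polynomial is p(z) = ∏_{α ∈ S} (z − α), where S = {5, (-2 + 3i), (-2 - 3i)}.
Expanding the product yields: p(z) = z^3 -z^2 -7·z -65.
Note conjugate pairs combine to real quadratics: (z − (-2+3i))(z − (-2−3i)) = z² + 4z + 13.
The resulting polynomial has degree 3 and real coefficients as required.

p(z) = z^3 -z^2 -7·z -65.


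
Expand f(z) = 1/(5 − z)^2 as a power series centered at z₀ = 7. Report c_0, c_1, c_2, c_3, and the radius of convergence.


Let w = z − z₀, so z = z₀ + w.
Then 5 − z = 5 − (z₀ + w) = (5 − z₀) − w = -2 − w.
f(z) = 1/(-2 − w)^2 = (1/(-2)^2) · (1 − w/(-2))^{−2}.
By the binomial series (1−u)^{−2} = Σ_{n≥0} C(n+1, 1) u^n for |u|<1, with u = w/(-2):
  c_n = C(n+1, 1) / (-2)^(n+2).
  c_0 = 1/(-2)^2 = 1/4.
  c_1 = 2/(-2)^3 = -1/4.
  c_2 = 3/(-2)^4 = 3/16.
  c_3 = 4/(-2)^5 = -1/8.
The series is valid for |w/d| < 1, i.e. |z − z₀| < |d|.
Radius of convergence: R = |5 − z₀| = |-2| = 2 (distance from z₀ to the singularity z = 5).

c_0 = 1/4, c_1 = -1/4, c_2 = 3/16, c_3 = -1/8; R = 2.


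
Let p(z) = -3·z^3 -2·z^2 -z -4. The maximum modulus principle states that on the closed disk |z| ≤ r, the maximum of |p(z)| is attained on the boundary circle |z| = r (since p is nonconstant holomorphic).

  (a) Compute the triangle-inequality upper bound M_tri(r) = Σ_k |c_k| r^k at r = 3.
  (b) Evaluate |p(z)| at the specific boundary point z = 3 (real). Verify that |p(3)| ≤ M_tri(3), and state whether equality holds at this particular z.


Coefficients: c_0 = -4, c_1 = -1, c_2 = -2, c_3 = -3. Radius r = 3.
Part (a). Triangle bound: M_tri(r) = Σ_k |c_k| r^k
  = |-4|·3^0 + |-1|·3^1 + |-2|·3^2 + |-3|·3^3
  = 4 + 3 + 18 + 81 = 106.
This bounds M(r) := max_{|z|=r} |p(z)| from above; equality holds iff all terms c_k z^k can be made to align in phase at a single z on |z|=r.
Part (b). At z = 3 (real, on the circle |z| = r):
  p(3) = (-4)·3^0 + (-1)·3^1 + (-2)·3^2 + (-3)·3^3 = -106.
  |p(3)| = 106.
Since all nonzero coefficients share the same sign, |p(3)| = 106 = M_tri(3); the triangle bound is attained at z = 3, so in fact M(r) = 106.

M_tri(3) = 106; |p(3)| = 106; equality at z=3: yes.


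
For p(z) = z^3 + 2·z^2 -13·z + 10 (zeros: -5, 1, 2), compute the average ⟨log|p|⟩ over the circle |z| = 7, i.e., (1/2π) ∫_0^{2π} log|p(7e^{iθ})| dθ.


Zeros: -5, 1, 2; r = 7.
Inside |z| < r: -5, 1, 2. Outside (|z| ≥ r): ∅.
p(0) = 10, so log|p(0)| = log(10) = 2.3026.
Apply Jensen: I(r) = log|p(0)| + Σ_k log(r/|z_k|), summed over zeros inside |z| < r.
  log(r/|z_k|) for z_k = -5: log(7/5) = 0.3365
  log(r/|z_k|) for z_k = 1: log(7/1) = 1.9459
  log(r/|z_k|) for z_k = 2: log(7/2) = 1.2528
Sum over inside zeros: 3.5351.
I(r) = log|p(0)| + (inside sum) = 2.3026 + 3.5351 = 5.8377.
Closed form (all zeros inside, monic): I(r) = n·log(r) = 3·log(7) = 5.8377. ✓

I(r) ≈ 5.8377.


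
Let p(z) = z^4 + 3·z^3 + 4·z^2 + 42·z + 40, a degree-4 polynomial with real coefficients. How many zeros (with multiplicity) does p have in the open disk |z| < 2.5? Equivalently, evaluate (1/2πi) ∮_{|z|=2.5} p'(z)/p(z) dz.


The zeros of p are: (1 + 3i), (1 - 3i), -4, -1.
Their magnitudes are: 3.162, 3.162, 4, 1.
Zeros with |z| < R = 2.5: -1.
Count = 1.
By the argument principle, (1/2πi) ∮_{|z|=R} p'(z)/p(z) dz equals exactly this count.

Number of zeros inside |z| < 2.5: 1.


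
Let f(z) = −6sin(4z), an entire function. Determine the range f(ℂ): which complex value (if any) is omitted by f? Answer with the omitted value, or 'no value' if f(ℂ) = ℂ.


Little Picard bounds the complement of f(ℂ) to at most one point.
sin is entire and surjective onto ℂ: for every w ∈ ℂ, sin(ζ) = w has a solution ζ ∈ ℂ (e.g., via the complex inverse arcsin). With ζ = 4z this gives z = ζ/(4). Then -6·sin(4z) takes every value in -6·ℂ = ℂ, and adding 0 is a bijection of ℂ. So f is surjective and omits no value. (Note: only on the real line is sin bounded by [−1, 1].)

Omitted value: no value.


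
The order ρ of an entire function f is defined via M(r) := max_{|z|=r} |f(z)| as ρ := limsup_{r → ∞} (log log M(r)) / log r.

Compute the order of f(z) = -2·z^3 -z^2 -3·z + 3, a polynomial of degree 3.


|f(z)| ≤ Σ|c_k|·r^k = O(r^3) as r → ∞. Polynomial growth is O(e^{r^ε}) for every ε > 0 (since r^3/e^{r^ε} → 0), so ρ ≤ ε for all ε > 0, i.e. ρ = 0. Every nonconstant polynomial has order 0.
Therefore ρ = 0.

Order ρ = 0.


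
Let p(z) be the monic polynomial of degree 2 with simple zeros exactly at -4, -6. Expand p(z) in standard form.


The polynomial is p(z) = ∏_{α ∈ S} (z − α), where S = {-4, -6}.
Expanding the product yields: p(z) = z^2 + 10·z + 24.
The resulting polynomial has degree 2 and real coefficients as required.

p(z) = z^2 + 10·z + 24.


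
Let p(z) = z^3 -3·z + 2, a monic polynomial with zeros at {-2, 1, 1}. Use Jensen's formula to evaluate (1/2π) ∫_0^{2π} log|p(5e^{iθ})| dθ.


Zeros: -2, 1, 1; r = 5.
Inside |z| < r: -2, 1, 1. Outside (|z| ≥ r): ∅.
p(0) = 2, so log|p(0)| = log(2) = 0.6931.
Apply Jensen: I(r) = log|p(0)| + Σ_k log(r/|z_k|), summed over zeros inside |z| < r.
  log(r/|z_k|) for z_k = -2: log(5/2) = 0.9163
  log(r/|z_k|) for z_k = 1: log(5/1) = 1.6094
  log(r/|z_k|) for z_k = 1: log(5/1) = 1.6094
Sum over inside zeros: 4.1352.
I(r) = log|p(0)| + (inside sum) = 0.6931 + 4.1352 = 4.8283.
Closed form (all zeros inside, monic): I(r) = n·log(r) = 3·log(5) = 4.8283. ✓

I(r) ≈ 4.8283.


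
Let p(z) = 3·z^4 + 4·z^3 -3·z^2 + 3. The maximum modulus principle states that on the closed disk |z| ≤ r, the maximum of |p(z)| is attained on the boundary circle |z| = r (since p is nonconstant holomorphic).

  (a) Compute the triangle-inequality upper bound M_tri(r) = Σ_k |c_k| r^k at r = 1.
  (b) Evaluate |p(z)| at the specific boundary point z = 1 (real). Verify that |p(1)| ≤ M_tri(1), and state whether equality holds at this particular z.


Coefficients: c_0 = 3, c_1 = 0, c_2 = -3, c_3 = 4, c_4 = 3. Radius r = 1.
Part (a). Triangle bound: M_tri(r) = Σ_k |c_k| r^k
  = |3|·1^0 + |0|·1^1 + |-3|·1^2 + |4|·1^3 + |3|·1^4
  = 3 + 0 + 3 + 4 + 3 = 13.
This bounds M(r) := max_{|z|=r} |p(z)| from above; equality holds iff all terms c_k z^k can be made to align in phase at a single z on |z|=r.
Part (b). At z = 1 (real, on the circle |z| = r):
  p(1) = (3)·1^0 + (0)·1^1 + (-3)·1^2 + (4)·1^3 + (3)·1^4 = 7.
  |p(1)| = 7.
Check: |p(1)| = 7 ≤ 13 = M_tri(1). ✓ Equality does not hold at z = 1 (the coefficients have mixed signs, so the terms do not all align in phase there).

M_tri(1) = 13; |p(1)| = 7; equality at z=1: no.


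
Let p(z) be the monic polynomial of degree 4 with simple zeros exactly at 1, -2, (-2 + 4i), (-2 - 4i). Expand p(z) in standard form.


The polynomial is p(z) = ∏_{α ∈ S} (z − α), where S = {1, -2, (-2 + 4i), (-2 - 4i)}.
Expanding the product yields: p(z) = z^4 + 5·z^3 + 22·z^2 + 12·z -40.
Note conjugate pairs combine to real quadratics: (z − (-2+4i))(z − (-2−4i)) = z² + 4z + 20.
The resulting polynomial has degree 4 and real coefficients as required.

p(z) = z^4 + 5·z^3 + 22·z^2 + 12·z -40.


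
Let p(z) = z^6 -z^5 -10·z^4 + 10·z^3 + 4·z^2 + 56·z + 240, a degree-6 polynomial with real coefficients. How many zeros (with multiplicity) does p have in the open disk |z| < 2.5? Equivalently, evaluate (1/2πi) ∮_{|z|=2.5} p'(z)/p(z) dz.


The zeros of p are: (3 + 1i), (3 - 1i), -3, -2, (0 + 2i), (0 - 2i).
Their magnitudes are: 3.162, 3.162, 3, 2, 2, 2.
Zeros with |z| < R = 2.5: -2, (0 + 2i), (0 - 2i).
Count = 3.
By the argument principle, (1/2πi) ∮_{|z|=R} p'(z)/p(z) dz equals exactly this count.

Number of zeros inside |z| < 2.5: 3.


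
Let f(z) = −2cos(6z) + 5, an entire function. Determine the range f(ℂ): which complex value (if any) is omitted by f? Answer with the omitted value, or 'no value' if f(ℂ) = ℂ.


Little Picard bounds the complement of f(ℂ) to at most one point.
cos is entire and surjective onto ℂ: for every w ∈ ℂ, cos(ζ) = w has a solution ζ ∈ ℂ (e.g., via the complex inverse arccos). With ζ = 6z this gives z = ζ/(6). Then -2·cos(6z) takes every value in -2·ℂ = ℂ, and adding 5 is a bijection of ℂ. So f is surjective and omits no value. (Note: only on the real line is cos bounded by [−1, 1].)

Omitted value: no value.


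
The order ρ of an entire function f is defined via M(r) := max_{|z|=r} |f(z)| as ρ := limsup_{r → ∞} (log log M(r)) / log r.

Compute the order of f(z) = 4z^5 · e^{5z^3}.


M(r) = max_{|z|=r} |4|·|z|^5·|e^{5z^3}| = 4·r^5 · e^{5r^3} (the factors attain their maxima compatibly on |z|=r). Then log M(r) = log 4 + 5·log r + 5r^3, dominated by the last term, so log log M(r) ~ 3·log r. The polynomial factor 4z^5 contributes only a log r term and does not affect the order. ρ = 3.
Therefore ρ = 3.

Order ρ = 3.


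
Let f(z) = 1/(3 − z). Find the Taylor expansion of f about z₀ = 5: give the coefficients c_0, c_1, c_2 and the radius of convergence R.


Let w = z − z₀, so z = z₀ + w.
Then 3 − z = 3 − (z₀ + w) = (3 − z₀) − w = -2 − w.
f(z) = 1/(-2 − w) = (1/(-2)) · 1/(1 − w/(-2)) = Σ_{n≥0} w^n / (-2)^(n+1).
So c_n = 1/(-2)^(n+1):
  c_0 = 1/(-2)^1 = -1/2.
  c_1 = 1/(-2)^2 = 1/4.
  c_2 = 1/(-2)^3 = -1/8.
The series is valid for |w/d| < 1, i.e. |z − z₀| < |d|.
Radius of convergence: R = |3 − z₀| = |-2| = 2 (distance from z₀ to the singularity z = 3).

c_0 = -1/2, c_1 = 1/4, c_2 = -1/8; R = 2.


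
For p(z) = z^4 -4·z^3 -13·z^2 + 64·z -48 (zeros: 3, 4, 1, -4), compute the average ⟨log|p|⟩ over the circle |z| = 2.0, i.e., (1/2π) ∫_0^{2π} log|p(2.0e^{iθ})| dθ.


Zeros: -4, 1, 3, 4; r = 2.0.
Inside |z| < r: 1. Outside (|z| ≥ r): -4, 3, 4.
p(0) = -48, so log|p(0)| = log(48) = 3.8712.
Apply Jensen: I(r) = log|p(0)| + Σ_k log(r/|z_k|), summed over zeros inside |z| < r.
  log(r/|z_k|) for z_k = 1: log(2.0/1) = 0.6931
  Outside zeros (-4, 3, 4) contribute nothing to the Jensen sum.
Sum over inside zeros: 0.6931.
I(r) = log|p(0)| + (inside sum) = 3.8712 + 0.6931 = 4.5643.
Note: since some zeros are outside |z| ≤ r, the simplified n·log(r) form does NOT apply — only the inside zeros contribute.

I(r) ≈ 4.5643.


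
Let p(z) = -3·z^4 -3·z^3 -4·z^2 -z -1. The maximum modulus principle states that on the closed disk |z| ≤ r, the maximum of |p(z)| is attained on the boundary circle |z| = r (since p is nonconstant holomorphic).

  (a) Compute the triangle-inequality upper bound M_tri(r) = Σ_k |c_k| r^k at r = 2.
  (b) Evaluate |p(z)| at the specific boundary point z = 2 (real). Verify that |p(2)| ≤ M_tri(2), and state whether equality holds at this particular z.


Coefficients: c_0 = -1, c_1 = -1, c_2 = -4, c_3 = -3, c_4 = -3. Radius r = 2.
Part (a). Triangle bound: M_tri(r) = Σ_k |c_k| r^k
  = |-1|·2^0 + |-1|·2^1 + |-4|·2^2 + |-3|·2^3 + |-3|·2^4
  = 1 + 2 + 16 + 24 + 48 = 91.
This bounds M(r) := max_{|z|=r} |p(z)| from above; equality holds iff all terms c_k z^k can be made to align in phase at a single z on |z|=r.
Part (b). At z = 2 (real, on the circle |z| = r):
  p(2) = (-1)·2^0 + (-1)·2^1 + (-4)·2^2 + (-3)·2^3 + (-3)·2^4 = -91.
  |p(2)| = 91.
Since all nonzero coefficients share the same sign, |p(2)| = 91 = M_tri(2); the triangle bound is attained at z = 2, so in fact M(r) = 91.

M_tri(2) = 91; |p(2)| = 91; equality at z=2: yes.


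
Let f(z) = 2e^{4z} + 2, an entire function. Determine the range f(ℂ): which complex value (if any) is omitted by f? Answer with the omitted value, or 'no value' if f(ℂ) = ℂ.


Little Picard bounds the complement of f(ℂ) to at most one point.
e^{4z} is never zero on ℂ, so 2·e^{4z} takes every value in ℂ ∖ {0}. Adding 2 shifts the range to ℂ ∖ {2}. Thus f omits exactly the value 2.

Omitted value: 2.


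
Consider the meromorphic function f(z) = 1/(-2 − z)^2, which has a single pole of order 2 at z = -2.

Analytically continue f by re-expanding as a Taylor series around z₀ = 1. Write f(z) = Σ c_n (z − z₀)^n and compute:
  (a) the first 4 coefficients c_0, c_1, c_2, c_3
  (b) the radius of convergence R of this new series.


Let w = z − z₀, so z = z₀ + w.
Then -2 − z = -2 − (z₀ + w) = (-2 − z₀) − w = -3 − w.
f(z) = 1/(-3 − w)^2 = (1/(-3)^2) · (1 − w/(-3))^{−2}.
By the binomial series (1−u)^{−2} = Σ_{n≥0} C(n+1, 1) u^n for |u|<1, with u = w/(-3):
  c_n = C(n+1, 1) / (-3)^(n+2).
  c_0 = 1/(-3)^2 = 1/9.
  c_1 = 2/(-3)^3 = -2/27.
  c_2 = 3/(-3)^4 = 1/27.
  c_3 = 4/(-3)^5 = -4/243.
The series is valid for |w/d| < 1, i.e. |z − z₀| < |d|.
Radius of convergence: R = |-2 − z₀| = |-3| = 3 (distance from z₀ to the singularity z = -2).

c_0 = 1/9, c_1 = -2/27, c_2 = 1/27, c_3 = -4/243; R = 3.


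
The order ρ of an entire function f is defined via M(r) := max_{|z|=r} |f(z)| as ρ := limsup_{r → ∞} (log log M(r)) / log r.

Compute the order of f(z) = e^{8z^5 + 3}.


|e^{8z^5 + 3}| = e^{Re(8·z^5) + 3} ≤ e^{8|z|^5 + 3} = e^{8r^5 + 3} on |z| = r, so ρ ≤ 5. Choosing z on |z|=r so that 8·z^5 is real positive (always possible by picking arg z appropriately) gives |f(z)| = e^{8r^5 + 3}, matching the bound. The additive constant 3 does not affect log log M(r) ~ 5·log r. Hence ρ = 5.
Therefore ρ = 5.

Order ρ = 5.


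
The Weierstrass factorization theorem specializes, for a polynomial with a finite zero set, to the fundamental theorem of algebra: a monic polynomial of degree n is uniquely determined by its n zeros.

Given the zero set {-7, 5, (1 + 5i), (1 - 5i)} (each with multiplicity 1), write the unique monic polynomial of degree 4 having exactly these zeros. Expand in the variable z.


The polynomial is p(z) = ∏_{α ∈ S} (z − α), where S = {-7, 5, (1 + 5i), (1 - 5i)}.
Expanding the product yields: p(z) = z^4 -13·z^2 + 122·z -910.
Note conjugate pairs combine to real quadratics: (z − (1+5i))(z − (1−5i)) = z² − 2z + 26.
The resulting polynomial has degree 4 and real coefficients as required.

p(z) = z^4 -13·z^2 + 122·z -910.


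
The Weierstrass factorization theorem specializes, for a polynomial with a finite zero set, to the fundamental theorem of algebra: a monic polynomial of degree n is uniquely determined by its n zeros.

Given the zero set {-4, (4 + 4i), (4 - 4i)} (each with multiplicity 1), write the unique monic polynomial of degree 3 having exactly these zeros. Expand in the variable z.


The polynomial is p(z) = ∏_{α ∈ S} (z − α), where S = {-4, (4 + 4i), (4 - 4i)}.
Expanding the product yields: p(z) = z^3 -4·z^2 + 128.
Note conjugate pairs combine to real quadratics: (z − (4+4i))(z − (4−4i)) = z² − 8z + 32.
The resulting polynomial has degree 3 and real coefficients as required.

p(z) = z^3 -4·z^2 + 128.


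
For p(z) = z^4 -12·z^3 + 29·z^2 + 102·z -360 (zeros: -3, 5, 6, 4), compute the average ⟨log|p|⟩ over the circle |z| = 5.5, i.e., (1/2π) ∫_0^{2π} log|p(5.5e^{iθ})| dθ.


Zeros: -3, 4, 5, 6; r = 5.5.
Inside |z| < r: -3, 4, 5. Outside (|z| ≥ r): 6.
p(0) = -360, so log|p(0)| = log(360) = 5.8861.
Apply Jensen: I(r) = log|p(0)| + Σ_k log(r/|z_k|), summed over zeros inside |z| < r.
  log(r/|z_k|) for z_k = -3: log(5.5/3) = 0.6061
  log(r/|z_k|) for z_k = 5: log(5.5/5) = 0.0953
  log(r/|z_k|) for z_k = 4: log(5.5/4) = 0.3185
  Outside zeros (6) contribute nothing to the Jensen sum.
Sum over inside zeros: 1.0199.
I(r) = log|p(0)| + (inside sum) = 5.8861 + 1.0199 = 6.9060.
Note: since some zeros are outside |z| ≤ r, the simplified n·log(r) form does NOT apply — only the inside zeros contribute.

I(r) ≈ 6.9060.
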